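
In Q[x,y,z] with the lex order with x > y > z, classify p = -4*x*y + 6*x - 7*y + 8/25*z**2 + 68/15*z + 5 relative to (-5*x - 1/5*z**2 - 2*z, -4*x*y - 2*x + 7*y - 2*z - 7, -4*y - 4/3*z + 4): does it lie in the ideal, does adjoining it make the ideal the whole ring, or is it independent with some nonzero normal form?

Adjoining -4*x*y + 6*x - 7*y + 8/25*z**2 + 68/15*z + 5 makes the ideal the whole ring: the system is inconsistent.

First compute the reduced Gröbner basis of I by Buchberger's algorithm.
f_1 = -5*x - 1/5*z**2 - 2*z, LT = x.
f_2 = -4*x*y - 2*x + 7*y - 2*z - 7, LT = x*y.
f_3 = -4*y - 4/3*z + 4, LT = y.

S(f_1,f_2): lcm = x*y. S = -1/2*x + 1/25*y*z**2 + 2/5*y*z + 7/4*y - 1/2*z - 7/4.
  leading term x: subtract (1/10)·f_1 from -1/2*x + 1/25*y*z**2 + 2/5*y*z + 7/4*y - 1/2*z - 7/4 → 1/25*y*z**2 + 2/5*y*z + 7/4*y + 1/50*z**2 - 3/10*z - 7/4
  leading term y*z**2: subtract (-1/100*z**2)·f_3 from 1/25*y*z**2 + 2/5*y*z + 7/4*y + 1/50*z**2 - 3/10*z - 7/4 → 2/5*y*z + 7/4*y - 1/75*z**3 + 3/50*z**2 - 3/10*z - 7/4
  leading term y*z: subtract (-1/10*z)·f_3 from 2/5*y*z + 7/4*y - 1/75*z**3 + 3/50*z**2 - 3/10*z - 7/4 → 7/4*y - 1/75*z**3 - 11/150*z**2 + 1/10*z - 7/4
  leading term y: subtract (-7/16)·f_3 from 7/4*y - 1/75*z**3 - 11/150*z**2 + 1/10*z - 7/4 → -1/75*z**3 - 11/150*z**2 - 29/60*z
  leading term z**3: no divisor's leading term divides it; move -1/75*z**3 to the remainder.
  leading term z**2: no divisor's leading term divides it; move -11/150*z**2 to the remainder.
  leading term z: no divisor's leading term divides it; move -29/60*z to the remainder.
  remainder -1/75*z**3 - 11/150*z**2 - 29/60*z ≠ 0; add h_4 = -1/75*z**3 - 11/150*z**2 - 29/60*z to the basis.

The other S-polynomials (S(f_1,f_3), S(f_2,f_3), S(f_1,h_4), S(f_2,h_4), S(f_3,h_4)) all reduce to 0 modulo the current basis, so we have a Gröbner basis.
Inter-reduce: drop elements whose leading term is divisible by another's, tail-reduce, and make monic.
Reduced Gröbner basis: {x + 1/25*z**2 + 2/5*z, y + 1/3*z - 1, z**3 + 11/2*z**2 + 145/4*z}.
Label its elements g_1 = x + 1/25*z**2 + 2/5*z, g_2 = y + 1/3*z - 1, g_3 = z**3 + 11/2*z**2 + 145/4*z.

Reduce p = -4*x*y + 6*x - 7*y + 8/25*z**2 + 68/15*z + 5 modulo G:
  leading term x*y: subtract (-4*y)·g_1 from -4*x*y + 6*x - 7*y + 8/25*z**2 + 68/15*z + 5 → 6*x + 4/25*y*z**2 + 8/5*y*z - 7*y + 8/25*z**2 + 68/15*z + 5
  leading term x: subtract (6)·g_1 from 6*x + 4/25*y*z**2 + 8/5*y*z - 7*y + 8/25*z**2 + 68/15*z + 5 → 4/25*y*z**2 + 8/5*y*z - 7*y + 2/25*z**2 + 32/15*z + 5
  leading term y*z**2: subtract (4/25*z**2)·g_2 from 4/25*y*z**2 + 8/5*y*z - 7*y + 2/25*z**2 + 32/15*z + 5 → 8/5*y*z - 7*y - 4/75*z**3 + 6/25*z**2 + 32/15*z + 5
  leading term y*z: subtract (8/5*z)·g_2 from 8/5*y*z - 7*y - 4/75*z**3 + 6/25*z**2 + 32/15*z + 5 → -7*y - 4/75*z**3 - 22/75*z**2 + 56/15*z + 5
  leading term y: subtract (-7)·g_2 from -7*y - 4/75*z**3 - 22/75*z**2 + 56/15*z + 5 → -4/75*z**3 - 22/75*z**2 + 91/15*z - 2
  leading term z**3: subtract (-4/75)·g_3 from -4/75*z**3 - 22/75*z**2 + 91/15*z - 2 → 8*z - 2
  leading term z: no divisor's leading term divides it; move 8*z to the remainder.
  leading term 1: no divisor's leading term divides it; move -2 to the remainder.
  normal form = 8*z - 2.
The normal form is nonzero, so p ∉ I. Since p minus its normal form lies in I, I + (p) = I + (r) where r = 8*z - 2; decide whether this ideal is the whole ring.
Run Buchberger on G together with r (pairs among the g_i already reduce to 0 since G is a Gröbner basis):
g_1 = x + 1/25*z**2 + 2/5*z, LT = x.
g_2 = y + 1/3*z - 1, LT = y.
g_3 = z**3 + 11/2*z**2 + 145/4*z, LT = z**3.
r = 8*z - 2, LT = z.

S(g_3,r): lcm = z**3. S = 23/4*z**2 + 145/4*z.
  leading term z**2: subtract (23/32*z)·r from 23/4*z**2 + 145/4*z → 603/16*z
  leading term z: subtract (603/128)·r from 603/16*z → 603/64
  leading term 1: no divisor's leading term divides it; move 603/64 to the remainder.
  remainder 603/64 ≠ 0; add m_5 = 603/64 to the basis.

The other S-polynomials (S(g_1,g_2), S(g_1,g_3), S(g_1,r), S(g_2,g_3), S(g_2,r), S(g_1,m_5), S(g_2,m_5), S(g_3,m_5), S(r,m_5)) all reduce to 0 modulo the current basis, so we have a Gröbner basis.
Inter-reduce: drop elements whose leading term is divisible by another's, tail-reduce, and make monic.
Reduced Gröbner basis: {1}.
The reduced Gröbner basis of I + (p) is {1}: the ideal is the whole ring, so the enlarged system has no common solution — adjoining p is inconsistent.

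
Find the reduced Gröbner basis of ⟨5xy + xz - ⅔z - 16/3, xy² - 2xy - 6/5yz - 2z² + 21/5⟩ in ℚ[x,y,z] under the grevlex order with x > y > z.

f_1 = 5xy + xz - ⅔z - 16/3, LT = xy.
f_2 = xy² - 2xy - 6/5yz - 2z² + 21/5, LT = xy².

S(f_1,f_2): lcm = xy². S = ⅕xyz + 2xy + 16/15yz + 2z² - 16/15y - 21/5.
  reduce S modulo (f_1, f_2):
  remainder -1/25xz² - ⅖xz + 16/15yz + 152/75z² - 16/15y + 12/25z - 31/15 ≠ 0; add g_3 = -1/25xz² - ⅖xz + 16/15yz + 152/75z² - 16/15y + 12/25z - 31/15 to the basis.

S(f_1,g_3): lcm = xyz². S = ⅕xz³ - 10xyz + 80/3y²z + 152/3yz² - 2/15z³ - 80/3y² + 12yz - 16/15z² - 155/3y.
  reduce S modulo (f_1, f_2, g_3):
  remainder 80/3y²z + 56yz² + 10z³ - 80/3y² + 20/3yz - 155/3y - 21z ≠ 0; add g_4 = 80/3y²z + 56yz² + 10z³ - 80/3y² + 20/3yz - 155/3y - 21z to the basis.

The other S-polynomials (S(f_2,g_3), S(f_1,g_4), S(f_2,g_4), S(g_3,g_4)) all reduce to 0 modulo the current basis, so we have a Gröbner basis.
Inter-reduce: drop elements whose leading term is divisible by another's, tail-reduce, and make monic.

G = {y²z + 21/10yz² + ⅜z³ - y² + ¼yz - 31/16y - 63/80z, xz² + 10xz - 80/3yz - 152/3z² + 80/3y - 12z + 155/3, xy + ⅕xz - 2/15z - 16/15}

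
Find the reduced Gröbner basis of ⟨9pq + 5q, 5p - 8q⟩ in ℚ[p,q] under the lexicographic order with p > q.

G = {p - 8/5q, q² + 25/72q}

f_1 = 9pq + 5q, LT = pq.
f_2 = 5p - 8q, LT = p.

S(f_1,f_2): lcm = pq. S = 8/5q² + 5/9q.
  leading term q²: no divisor's leading term divides it; move 8/5q² to the remainder.
  leading term q: no divisor's leading term divides it; move 5/9q to the remainder.
  remainder 8/5q² + 5/9q ≠ 0; add g_3 = 8/5q² + 5/9q to the basis.

S(f_1,g_3): lcm = pq². S = -25/72pq + 5/9q².
  leading term pq: subtract (-25/648)·f_1 from -25/72pq + 5/9q² → 5/9q² + 125/648q
  leading term q²: subtract (25/72)·g_3 from 5/9q² + 125/648q → 0
  remainder 0.

S(f_2,g_3): leading monomials are coprime, so the S-polynomial reduces to 0 (Buchberger's first criterion).
Every S-polynomial of the final basis reduces to 0, so we have a Gröbner basis.
Inter-reduce: drop elements whose leading term is divisible by another's, tail-reduce, and make monic.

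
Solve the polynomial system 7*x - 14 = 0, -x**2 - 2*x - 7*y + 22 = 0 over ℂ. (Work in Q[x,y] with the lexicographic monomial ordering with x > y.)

{(2, 2)}

Compute a lex Gröbner basis by Buchberger's algorithm.
f_1 = 7*x - 14, LT = x.
f_2 = -x**2 - 2*x - 7*y + 22, LT = x**2.

S(f_1,f_2): lcm = x**2. S = -4*x - 7*y + 22.
  leading term x: subtract (-4/7)·f_1 from -4*x - 7*y + 22 → -7*y + 14
  leading term y: no divisor's leading term divides it; move -7*y to the remainder.
  leading term 1: no divisor's leading term divides it; move 14 to the remainder.
  remainder -7*y + 14 ≠ 0; add h_3 = -7*y + 14 to the basis.

The other S-polynomials (S(f_1,h_3), S(f_2,h_3)) all reduce to 0 modulo the current basis, so we have a Gröbner basis.
Inter-reduce: drop elements whose leading term is divisible by another's, tail-reduce, and make monic.
Reduced Gröbner basis: {x - 2, y - 2}.

Elimination: the polynomial y - 2 lies in the elimination ideal for y, so y ∈ {2}. For each such y, the remaining basis elements (now univariate) give the rest of the solution.
  y = 2: the earlier basis element becomes x - 2 = 0, giving x = 2 — point (2, 2).
Substituting each solution back into the original system confirms all equations vanish.
A lex Gröbner basis triangularizes the system, enabling back-substitution.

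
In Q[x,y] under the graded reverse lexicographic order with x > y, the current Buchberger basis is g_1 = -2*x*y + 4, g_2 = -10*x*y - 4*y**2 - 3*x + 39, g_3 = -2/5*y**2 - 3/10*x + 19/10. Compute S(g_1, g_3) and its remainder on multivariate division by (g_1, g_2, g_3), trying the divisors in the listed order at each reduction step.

S(g_1, g_3) = -3/4*x**2 + 19/4*x - 2*y; remainder on division = -3/4*x**2 + 19/4*x - 2*y.

lcm(LM(g_1), LM(g_3)) = x*y**2.
S = (lcm/LT(g_1))·g_1 − (lcm/LT(g_3))·g_3 = -3/4*x**2 + 19/4*x - 2*y.
Reduce S modulo (g_1, g_2, g_3) in that order:
  leading term x**2: no divisor's leading term divides it; move -3/4*x**2 to the remainder.
  leading term x: no divisor's leading term divides it; move 19/4*x to the remainder.
  leading term y: no divisor's leading term divides it; move -2*y to the remainder.
The remainder -3/4*x**2 + 19/4*x - 2*y is nonzero, so it would be added as the next basis element.
An S-polynomial is built so that the two leading terms cancel; whether anything survives reduction is exactly the Gröbner-basis criterion.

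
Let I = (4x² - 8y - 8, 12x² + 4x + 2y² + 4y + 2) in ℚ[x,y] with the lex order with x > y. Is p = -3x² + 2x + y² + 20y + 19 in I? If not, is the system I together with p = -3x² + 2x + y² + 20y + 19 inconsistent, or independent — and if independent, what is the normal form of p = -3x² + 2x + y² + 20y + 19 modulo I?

-3x² + 2x + y² + 20y + 19 lies in I (it reduces to 0).

First compute the reduced Gröbner basis of I by Buchberger's algorithm.
f_1 = 4x² - 8y - 8, LT = x².
f_2 = 12x² + 4x + 2y² + 4y + 2, LT = x².

S(f_1,f_2): lcm = x². S = -⅓x - ⅙y² - 7/3y - 13/6.
  reduce S modulo (f_1, f_2):
  remainder -⅓x - ⅙y² - 7/3y - 13/6 ≠ 0; add h_3 = -⅓x - ⅙y² - 7/3y - 13/6 to the basis.

S(f_1,h_3): lcm = x². S = -½xy² - 7xy - 13/2x - 2y - 2.
  reduce S modulo (f_1, f_2, h_3):
  remainder ¼y⁴ + 7y³ + 111/2y² + 89y + 161/4 ≠ 0; add h_4 = ¼y⁴ + 7y³ + 111/2y² + 89y + 161/4 to the basis.

The other S-polynomials (S(f_2,h_3), S(f_1,h_4), S(f_2,h_4), S(h_3,h_4)) all reduce to 0 modulo the current basis, so we have a Gröbner basis.
Inter-reduce: drop elements whose leading term is divisible by another's, tail-reduce, and make monic.
Reduced Gröbner basis: {x + ½y² + 7y + 13/2, y⁴ + 28y³ + 222y² + 356y + 161}.
Label its elements g_1 = x + ½y² + 7y + 13/2, g_2 = y⁴ + 28y³ + 222y² + 356y + 161.

Reduce p = -3x² + 2x + y² + 20y + 19 modulo G:
  leading term x²: subtract (-3x)·g_1 from -3x² + 2x + y² + 20y + 19 → 3/2xy² + 21xy + 43/2x + y² + 20y + 19
  leading term xy²: subtract (3/2y²)·g_1 from 3/2xy² + 21xy + 43/2x + y² + 20y + 19 → 21xy + 43/2x - ¾y⁴ - 21/2y³ - 35/4y² + 20y + 19
  leading term xy: subtract (21y)·g_1 from 21xy + 43/2x - ¾y⁴ - 21/2y³ - 35/4y² + 20y + 19 → 43/2x - ¾y⁴ - 21y³ - 623/4y² - 233/2y + 19
  leading term x: subtract (43/2)·g_1 from 43/2x - ¾y⁴ - 21y³ - 623/4y² - 233/2y + 19 → -¾y⁴ - 21y³ - 333/2y² - 267y - 483/4
  leading term y⁴: subtract (-¾)·g_2 from -¾y⁴ - 21y³ - 333/2y² - 267y - 483/4 → 0
  normal form = 0.
Since the normal form is 0, p ∈ I.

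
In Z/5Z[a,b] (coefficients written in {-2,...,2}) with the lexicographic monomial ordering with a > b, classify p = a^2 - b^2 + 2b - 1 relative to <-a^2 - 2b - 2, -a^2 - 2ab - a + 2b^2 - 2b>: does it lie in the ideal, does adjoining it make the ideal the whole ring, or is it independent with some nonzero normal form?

Adjoining a^2 - b^2 + 2b - 1 makes the ideal the whole ring: the system is inconsistent.

First compute the reduced Gröbner basis of I by Buchberger's algorithm.
f_1 = -a^2 - 2b - 2, LT = a^2.
f_2 = -a^2 - 2ab - a + 2b^2 - 2b, LT = a^2.

S(f_1,f_2): lcm = a^2. S = -2ab - a + 2b^2 + 2.
  leading term ab: no divisor's leading term divides it; move -2ab to the remainder.
  leading term a: no divisor's leading term divides it; move -a to the remainder.
  leading term b^2: no divisor's leading term divides it; move 2b^2 to the remainder.
  leading term 1: no divisor's leading term divides it; move 2 to the remainder.
  remainder -2ab - a + 2b^2 + 2 ≠ 0; add h_3 = -2ab - a + 2b^2 + 2 to the basis.

S(f_1,h_3): lcm = a^2b. S = 2a^2 + ab^2 + a + 2b^2 + 2b.
  leading term a^2: subtract (-2)·f_1 from 2a^2 + ab^2 + a + 2b^2 + 2b → ab^2 + a + 2b^2 - 2b + 1
  leading term ab^2: subtract (2b)·h_3 from ab^2 + a + 2b^2 - 2b + 1 → 2ab + a + b^3 + 2b^2 - b + 1
  leading term ab: subtract (-1)·h_3 from 2ab + a + b^3 + 2b^2 - b + 1 → b^3 - b^2 - b - 2
  leading term b^3: no divisor's leading term divides it; move b^3 to the remainder.
  leading term b^2: no divisor's leading term divides it; move -b^2 to the remainder.
  leading term b: no divisor's leading term divides it; move -b to the remainder.
  leading term 1: no divisor's leading term divides it; move -2 to the remainder.
  remainder b^3 - b^2 - b - 2 ≠ 0; add h_4 = b^3 - b^2 - b - 2 to the basis.

The other S-polynomials (S(f_2,h_3), S(f_1,h_4), S(f_2,h_4), S(h_3,h_4)) all reduce to 0 modulo the current basis, so we have a Gröbner basis.
Inter-reduce: drop elements whose leading term is divisible by another's, tail-reduce, and make monic.
Reduced Gröbner basis: {a^2 + 2b + 2, ab - 2a - b^2 - 1, b^3 - b^2 - b - 2}.
Label its elements g_1 = a^2 + 2b + 2, g_2 = ab - 2a - b^2 - 1, g_3 = b^3 - b^2 - b - 2.

Reduce p = a^2 - b^2 + 2b - 1 modulo G:
  leading term a^2: subtract (1)·g_1 from a^2 - b^2 + 2b - 1 → -b^2 + 2
  leading term b^2: no divisor's leading term divides it; move -b^2 to the remainder.
  leading term 1: no divisor's leading term divides it; move 2 to the remainder.
  normal form = -b^2 + 2.
The normal form is nonzero, so p ∉ I. Since p minus its normal form lies in I, I + (p) = I + (r) where r = -b^2 + 2; decide whether this ideal is the whole ring.
Run Buchberger on G together with r (pairs among the g_i already reduce to 0 since G is a Gröbner basis):
g_1 = a^2 + 2b + 2, LT = a^2.
g_2 = ab - 2a - b^2 - 1, LT = ab.
g_3 = b^3 - b^2 - b - 2, LT = b^3.
r = -b^2 + 2, LT = b^2.

S(g_2,r): lcm = ab^2. S = -2ab + 2a - b^3 - b.
  leading term ab: subtract (-2)·g_2 from -2ab + 2a - b^3 - b → -2a - b^3 - 2b^2 - b - 2
  leading term a: no divisor's leading term divides it; move -2a to the remainder.
  leading term b^3: subtract (-1)·g_3 from -b^3 - 2b^2 - b - 2 → 2b^2 - 2b + 1
  leading term b^2: subtract (-2)·r from 2b^2 - 2b + 1 → -2b
  leading term b: no divisor's leading term divides it; move -2b to the remainder.
  remainder -2a - 2b ≠ 0; add m_5 = -2a - 2b to the basis.

S(g_3,r): lcm = b^3. S = -b^2 + b - 2.
  leading term b^2: subtract (1)·r from -b^2 + b - 2 → b + 1
  leading term b: no divisor's leading term divides it; move b to the remainder.
  leading term 1: no divisor's leading term divides it; move 1 to the remainder.
  remainder b + 1 ≠ 0; add m_6 = b + 1 to the basis.

S(g_2,m_5): lcm = ab. S = -2a - 2b^2 - 1.
  leading term a: subtract (1)·m_5 from -2a - 2b^2 - 1 → -2b^2 + 2b - 1
  leading term b^2: subtract (2)·r from -2b^2 + 2b - 1 → 2b
  leading term b: subtract (2)·m_6 from 2b → -2
  leading term 1: no divisor's leading term divides it; move -2 to the remainder.
  remainder -2 ≠ 0; add m_7 = -2 to the basis.

The other S-polynomials (S(g_1,g_2), S(g_1,g_3), S(g_1,r), S(g_2,g_3), S(g_1,m_5), S(g_3,m_5), S(r,m_5), S(g_1,m_6), S(g_2,m_6), S(g_3,m_6), S(r,m_6), S(m_5,m_6), S(g_1,m_7), S(g_2,m_7), S(g_3,m_7), S(r,m_7), S(m_5,m_7), S(m_6,m_7)) all reduce to 0 modulo the current basis, so we have a Gröbner basis.
Inter-reduce: drop elements whose leading term is divisible by another's, tail-reduce, and make monic.
Reduced Gröbner basis: {1}.
The reduced Gröbner basis of I + (p) is {1}: the ideal is the whole ring, so the enlarged system has no common solution — adjoining p is inconsistent.

The remainder on division by a Gröbner basis is unique — it is the normal form.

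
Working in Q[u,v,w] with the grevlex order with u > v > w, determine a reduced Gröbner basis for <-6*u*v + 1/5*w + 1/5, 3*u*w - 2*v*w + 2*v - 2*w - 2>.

G = {v**2*w - v**2 + v*w - 1/20*w**2 + v - 1/20*w, u*v - 1/30*w - 1/30, u*w - 2/3*v*w + 2/3*v - 2/3*w - 2/3}

f_1 = -6*u*v + 1/5*w + 1/5, LT = u*v.
f_2 = 3*u*w - 2*v*w + 2*v - 2*w - 2, LT = u*w.

S(f_1,f_2): lcm = u*v*w. S = 2/3*v**2*w - 2/3*v**2 + 2/3*v*w - 1/30*w**2 + 2/3*v - 1/30*w.
  leading term v**2*w: no divisor's leading term divides it; move 2/3*v**2*w to the remainder.
  leading term v**2: no divisor's leading term divides it; move -2/3*v**2 to the remainder.
  leading term v*w: no divisor's leading term divides it; move 2/3*v*w to the remainder.
  leading term w**2: no divisor's leading term divides it; move -1/30*w**2 to the remainder.
  leading term v: no divisor's leading term divides it; move 2/3*v to the remainder.
  leading term w: no divisor's leading term divides it; move -1/30*w to the remainder.
  remainder 2/3*v**2*w - 2/3*v**2 + 2/3*v*w - 1/30*w**2 + 2/3*v - 1/30*w ≠ 0; add g_3 = 2/3*v**2*w - 2/3*v**2 + 2/3*v*w - 1/30*w**2 + 2/3*v - 1/30*w to the basis.

The other S-polynomials (S(f_1,g_3), S(f_2,g_3)) all reduce to 0 modulo the current basis, so we have a Gröbner basis.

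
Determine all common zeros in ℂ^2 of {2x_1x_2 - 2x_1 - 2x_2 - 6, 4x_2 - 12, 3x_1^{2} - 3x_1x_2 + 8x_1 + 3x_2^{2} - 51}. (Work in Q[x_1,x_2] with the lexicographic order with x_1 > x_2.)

Compute a lex Gröbner basis by Buchberger's algorithm.
f_1 = 2x_1x_2 - 2x_1 - 2x_2 - 6, LT = x_1x_2.
f_2 = 4x_2 - 12, LT = x_2.
f_3 = 3x_1^{2} - 3x_1x_2 + 8x_1 + 3x_2^{2} - 51, LT = x_1^{2}.

S(f_1,f_2): lcm = x_1x_2. S = 2x_1 - x_2 - 3.
  leading term x_1: no divisor's leading term divides it; move 2x_1 to the remainder.
  leading term x_2: subtract (-\tfrac{1}{4})·f_2 from -x_2 - 3 → -6
  leading term 1: no divisor's leading term divides it; move -6 to the remainder.
  remainder 2x_1 - 6 ≠ 0; add h_4 = 2x_1 - 6 to the basis.

The other S-polynomials (S(f_1,f_3), S(f_2,f_3), S(f_1,h_4), S(f_2,h_4), S(f_3,h_4)) all reduce to 0 modulo the current basis, so we have a Gröbner basis.
Inter-reduce: drop elements whose leading term is divisible by another's, tail-reduce, and make monic.
Reduced Gröbner basis: {x_1 - 3, x_2 - 3}.

From the last basis element, x_2 - 3 = 0, so x_2 takes values in {3}. Each choice, substituted upward through the basis, yields the corresponding point(s) of the solution set.
  x_2 = 3: the earlier basis element becomes x_1 - 3 = 0, giving x_1 = 3 — point (3, 3).

{(3, 3)}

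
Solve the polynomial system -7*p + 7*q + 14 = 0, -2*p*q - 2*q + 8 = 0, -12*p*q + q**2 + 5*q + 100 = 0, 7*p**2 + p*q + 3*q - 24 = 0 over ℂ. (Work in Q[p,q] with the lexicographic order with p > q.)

Compute a lex Gröbner basis by Buchberger's algorithm.
f_1 = -7*p + 7*q + 14, LT = p.
f_2 = -2*p*q - 2*q + 8, LT = p*q.
f_3 = -12*p*q + q**2 + 5*q + 100, LT = p*q.
f_4 = 7*p**2 + p*q + 3*q - 24, LT = p**2.

S(f_1,f_2): lcm = p*q. S = -q**2 - 3*q + 4.
  reduce S modulo (f_1, f_2, f_3, f_4):
  remainder -q**2 - 3*q + 4 ≠ 0; add h_5 = -q**2 - 3*q + 4 to the basis.

S(f_1,f_3): lcm = p*q. S = -11/12*q**2 - 19/12*q + 25/3.
  reduce S modulo (f_1, f_2, f_3, f_4, h_5):
  remainder 7/6*q + 14/3 ≠ 0; add h_6 = 7/6*q + 14/3 to the basis.

The other S-polynomials (S(f_1,f_4), S(f_2,f_3), S(f_2,f_4), S(f_3,f_4), S(f_1,h_5), S(f_2,h_5), S(f_3,h_5), S(f_4,h_5), S(f_1,h_6), S(f_2,h_6), S(f_3,h_6), S(f_4,h_6), S(h_5,h_6)) all reduce to 0 modulo the current basis, so we have a Gröbner basis.
Inter-reduce: drop elements whose leading term is divisible by another's, tail-reduce, and make monic.
Reduced Gröbner basis: {p + 2, q + 4}.

Elimination: the polynomial q + 4 lies in the elimination ideal for q, so q ∈ {-4}. For each such q, the remaining basis elements (now univariate) give the rest of the solution.
  q = -4: the earlier basis element becomes p + 2 = 0, giving p = -2 — point (-2, -4).

{(-2, -4)}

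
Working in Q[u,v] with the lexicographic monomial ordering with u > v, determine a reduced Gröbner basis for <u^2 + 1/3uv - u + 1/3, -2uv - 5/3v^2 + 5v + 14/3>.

G = {u + 5/28v^3 - 15/14v^2 + 5/4v + 3/2, v^4 - 6v^3 + 7/3v^2 + 112/5v + 196/15}

The reduced Gröbner basis is the canonical form of the ideal for this ordering.

f_1 = u^2 + 1/3uv - u + 1/3, LT = u^2.
f_2 = -2uv - 5/3v^2 + 5v + 14/3, LT = uv.

S(f_1,f_2): lcm = u^2v. S = -1/2uv^2 + 3/2uv + 7/3u + 1/3v.
  leading term uv^2: subtract (1/4v)·f_2 from -1/2uv^2 + 3/2uv + 7/3u + 1/3v → 3/2uv + 7/3u + 5/12v^3 - 5/4v^2 - 5/6v
  leading term uv: subtract (-3/4)·f_2 from 3/2uv + 7/3u + 5/12v^3 - 5/4v^2 - 5/6v → 7/3u + 5/12v^3 - 5/2v^2 + 35/12v + 7/2
  leading term u: no divisor's leading term divides it; move 7/3u to the remainder.
  leading term v^3: no divisor's leading term divides it; move 5/12v^3 to the remainder.
  leading term v^2: no divisor's leading term divides it; move -5/2v^2 to the remainder.
  leading term v: no divisor's leading term divides it; move 35/12v to the remainder.
  leading term 1: no divisor's leading term divides it; move 7/2 to the remainder.
  remainder 7/3u + 5/12v^3 - 5/2v^2 + 35/12v + 7/2 ≠ 0; add g_3 = 7/3u + 5/12v^3 - 5/2v^2 + 35/12v + 7/2 to the basis.

S(f_1,g_3): lcm = u^2. S = -5/28uv^3 + 15/14uv^2 - 11/12uv - 5/2u + 1/3.
  leading term uv^3: subtract (5/56v^2)·f_2 from -5/28uv^3 + 15/14uv^2 - 11/12uv - 5/2u + 1/3 → 15/14uv^2 - 11/12uv - 5/2u + 25/168v^4 - 25/56v^3 - 5/12v^2 + 1/3
  leading term uv^2: subtract (-15/28v)·f_2 from 15/14uv^2 - 11/12uv - 5/2u + 25/168v^4 - 25/56v^3 - 5/12v^2 + 1/3 → -11/12uv - 5/2u + 25/168v^4 - 75/56v^3 + 95/42v^2 + 5/2v + 1/3
  leading term uv: subtract (11/24)·f_2 from -11/12uv - 5/2u + 25/168v^4 - 75/56v^3 + 95/42v^2 + 5/2v + 1/3 → -5/2u + 25/168v^4 - 75/56v^3 + 1525/504v^2 + 5/24v - 65/36
  leading term u: subtract (-15/14)·g_3 from -5/2u + 25/168v^4 - 75/56v^3 + 1525/504v^2 + 5/24v - 65/36 → 25/168v^4 - 25/28v^3 + 25/72v^2 + 10/3v + 35/18
  leading term v^4: no divisor's leading term divides it; move 25/168v^4 to the remainder.
  leading term v^3: no divisor's leading term divides it; move -25/28v^3 to the remainder.
  leading term v^2: no divisor's leading term divides it; move 25/72v^2 to the remainder.
  leading term v: no divisor's leading term divides it; move 10/3v to the remainder.
  leading term 1: no divisor's leading term divides it; move 35/18 to the remainder.
  remainder 25/168v^4 - 25/28v^3 + 25/72v^2 + 10/3v + 35/18 ≠ 0; add g_4 = 25/168v^4 - 25/28v^3 + 25/72v^2 + 10/3v + 35/18 to the basis.

The other S-polynomials (S(f_2,g_3), S(f_1,g_4), S(f_2,g_4), S(g_3,g_4)) all reduce to 0 modulo the current basis, so we have a Gröbner basis.
Inter-reduce: drop elements whose leading term is divisible by another's, tail-reduce, and make monic.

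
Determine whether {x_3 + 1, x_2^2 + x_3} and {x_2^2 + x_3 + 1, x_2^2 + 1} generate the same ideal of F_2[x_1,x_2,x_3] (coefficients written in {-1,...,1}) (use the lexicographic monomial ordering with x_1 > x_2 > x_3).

No, the ideals differ.

Equality of ideals is decidable: compute both reduced Gröbner bases (unique for the ordering) and check whether they agree.
Buchberger on the first generating set:
f_1 = x_3 + 1, LT = x_3.
f_2 = x_2^2 + x_3, LT = x_2^2.

The S-polynomials (S(f_1,f_2)) all reduce to 0 modulo the current basis, so we have a Gröbner basis.
Inter-reduce: drop elements whose leading term is divisible by another's, tail-reduce, and make monic.
Reduced Gröbner basis: {x_2^2 + 1, x_3 + 1}.

Buchberger on the second generating set:
h_1 = x_2^2 + x_3 + 1, LT = x_2^2.
h_2 = x_2^2 + 1, LT = x_2^2.

S(h_1,h_2): lcm = x_2^2. S = x_3.
  reduce S modulo (h_1, h_2):
  remainder x_3 ≠ 0; add k_3 = x_3 to the basis.

The other S-polynomials (S(h_1,k_3), S(h_2,k_3)) all reduce to 0 modulo the current basis, so we have a Gröbner basis.
Inter-reduce: drop elements whose leading term is divisible by another's, tail-reduce, and make monic.
Reduced Gröbner basis: {x_2^2 + 1, x_3}.

Since the reduced bases disagree, the two ideals are not the same.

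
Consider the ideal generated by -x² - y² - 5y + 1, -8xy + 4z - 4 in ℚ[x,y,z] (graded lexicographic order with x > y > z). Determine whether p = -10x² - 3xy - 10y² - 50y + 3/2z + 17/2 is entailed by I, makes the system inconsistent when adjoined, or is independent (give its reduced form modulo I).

-10x² - 3xy - 10y² - 50y + 3/2z + 17/2 lies in I (it reduces to 0).

First compute the reduced Gröbner basis of I by Buchberger's algorithm.
f_1 = -x² - y² - 5y + 1, LT = x².
f_2 = -8xy + 4z - 4, LT = xy.

S(f_1,f_2): lcm = x²y. S = y³ + ½xz + 5y² - ½x - y.
  leading term y³: no divisor's leading term divides it; move y³ to the remainder.
  leading term xz: no divisor's leading term divides it; move ½xz to the remainder.
  leading term y²: no divisor's leading term divides it; move 5y² to the remainder.
  leading term x: no divisor's leading term divides it; move -½x to the remainder.
  leading term y: no divisor's leading term divides it; move -y to the remainder.
  remainder y³ + ½xz + 5y² - ½x - y ≠ 0; add h_3 = y³ + ½xz + 5y² - ½x - y to the basis.

The other S-polynomials (S(f_1,h_3), S(f_2,h_3)) all reduce to 0 modulo the current basis, so we have a Gröbner basis.
Inter-reduce: drop elements whose leading term is divisible by another's, tail-reduce, and make monic.
Reduced Gröbner basis: {y³ + ½xz + 5y² - ½x - y, x² + y² + 5y - 1, xy - ½z + ½}.
Label its elements g_1 = y³ + ½xz + 5y² - ½x - y, g_2 = x² + y² + 5y - 1, g_3 = xy - ½z + ½.

Reduce p = -10x² - 3xy - 10y² - 50y + 3/2z + 17/2 modulo G:
  leading term x²: subtract (-10)·g_2 from -10x² - 3xy - 10y² - 50y + 3/2z + 17/2 → -3xy + 3/2z - 3/2
  leading term xy: subtract (-3)·g_3 from -3xy + 3/2z - 3/2 → 0
  normal form = 0.
Since the normal form is 0, p ∈ I.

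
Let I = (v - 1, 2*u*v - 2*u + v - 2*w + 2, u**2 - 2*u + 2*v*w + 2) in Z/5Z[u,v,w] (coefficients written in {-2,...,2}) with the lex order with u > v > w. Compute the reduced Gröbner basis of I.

G = {u**2 - 2*u, v - 1, w + 1}

Buchberger's algorithm terminates because the ascending chain of leading-term ideals stabilizes.

f_1 = v - 1, LT = v.
f_2 = 2*u*v - 2*u + v - 2*w + 2, LT = u*v.
f_3 = u**2 - 2*u + 2*v*w + 2, LT = u**2.

S(f_1,f_2): lcm = u*v. S = 2*v + w - 1.
  leading term v: subtract (2)·f_1 from 2*v + w - 1 → w + 1
  leading term w: no divisor's leading term divides it; move w to the remainder.
  leading term 1: no divisor's leading term divides it; move 1 to the remainder.
  remainder w + 1 ≠ 0; add g_4 = w + 1 to the basis.

The other S-polynomials (S(f_1,f_3), S(f_2,f_3), S(f_1,g_4), S(f_2,g_4), S(f_3,g_4)) all reduce to 0 modulo the current basis, so we have a Gröbner basis.
Inter-reduce: drop elements whose leading term is divisible by another's, tail-reduce, and make monic.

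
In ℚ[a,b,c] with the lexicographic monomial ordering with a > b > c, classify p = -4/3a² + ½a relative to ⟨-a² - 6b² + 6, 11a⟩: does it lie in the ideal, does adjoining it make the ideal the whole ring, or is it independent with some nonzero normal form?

-4/3a² + ½a lies in I (it reduces to 0).

First compute the reduced Gröbner basis of I by Buchberger's algorithm.
f_1 = -a² - 6b² + 6, LT = a².
f_2 = 11a, LT = a.

S(f_1,f_2): lcm = a². S = 6b² - 6.
  leading term b²: no divisor's leading term divides it; move 6b² to the remainder.
  leading term 1: no divisor's leading term divides it; move -6 to the remainder.
  remainder 6b² - 6 ≠ 0; add h_3 = 6b² - 6 to the basis.

S(f_1,h_3): leading monomials are coprime, so the S-polynomial reduces to 0 (Buchberger's first criterion).
S(f_2,h_3): leading monomials are coprime, so the S-polynomial reduces to 0 (Buchberger's first criterion).
Every S-polynomial of the final basis reduces to 0, so we have a Gröbner basis.
Inter-reduce: drop elements whose leading term is divisible by another's, tail-reduce, and make monic.
Reduced Gröbner basis: {a, b² - 1}.
Label its elements g_1 = a, g_2 = b² - 1.

Reduce p = -4/3a² + ½a modulo G:
  leading term a²: subtract (-4/3a)·g_1 from -4/3a² + ½a → ½a
  leading term a: subtract (½)·g_1 from ½a → 0
  normal form = 0.
Since the normal form is 0, p ∈ I.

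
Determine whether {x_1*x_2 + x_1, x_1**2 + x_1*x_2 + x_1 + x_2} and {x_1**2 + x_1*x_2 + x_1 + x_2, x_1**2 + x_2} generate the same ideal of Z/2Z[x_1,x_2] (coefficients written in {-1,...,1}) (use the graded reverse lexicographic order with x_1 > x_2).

Yes, the ideals are equal.

Equality of ideals is decidable: compute both reduced Gröbner bases (unique for the ordering) and check whether they agree.
Buchberger on the first generating set:
f_1 = x_1*x_2 + x_1, LT = x_1*x_2.
f_2 = x_1**2 + x_1*x_2 + x_1 + x_2, LT = x_1**2.

S(f_1,f_2): lcm = x_1**2*x_2. S = x_1*x_2**2 + x_1**2 + x_1*x_2 + x_2**2.
  leading term x_1*x_2**2: subtract (x_2)·f_1 from x_1*x_2**2 + x_1**2 + x_1*x_2 + x_2**2 → x_1**2 + x_2**2
  leading term x_1**2: subtract (1)·f_2 from x_1**2 + x_2**2 → x_1*x_2 + x_2**2 + x_1 + x_2
  leading term x_1*x_2: subtract (1)·f_1 from x_1*x_2 + x_2**2 + x_1 + x_2 → x_2**2 + x_2
  leading term x_2**2: no divisor's leading term divides it; move x_2**2 to the remainder.
  leading term x_2: no divisor's leading term divides it; move x_2 to the remainder.
  remainder x_2**2 + x_2 ≠ 0; add g_3 = x_2**2 + x_2 to the basis.

The other S-polynomials (S(f_1,g_3), S(f_2,g_3)) all reduce to 0 modulo the current basis, so we have a Gröbner basis.
Inter-reduce: drop elements whose leading term is divisible by another's, tail-reduce, and make monic.
Reduced Gröbner basis: {x_1**2 + x_2, x_1*x_2 + x_1, x_2**2 + x_2}.

Buchberger on the second generating set:
h_1 = x_1**2 + x_1*x_2 + x_1 + x_2, LT = x_1**2.
h_2 = x_1**2 + x_2, LT = x_1**2.

S(h_1,h_2): lcm = x_1**2. S = x_1*x_2 + x_1.
  leading term x_1*x_2: no divisor's leading term divides it; move x_1*x_2 to the remainder.
  leading term x_1: no divisor's leading term divides it; move x_1 to the remainder.
  remainder x_1*x_2 + x_1 ≠ 0; add k_3 = x_1*x_2 + x_1 to the basis.

S(h_1,k_3): lcm = x_1**2*x_2. S = x_1*x_2**2 + x_1**2 + x_1*x_2 + x_2**2.
  leading term x_1*x_2**2: subtract (x_2)·k_3 from x_1*x_2**2 + x_1**2 + x_1*x_2 + x_2**2 → x_1**2 + x_2**2
  leading term x_1**2: subtract (1)·h_1 from x_1**2 + x_2**2 → x_1*x_2 + x_2**2 + x_1 + x_2
  leading term x_1*x_2: subtract (1)·k_3 from x_1*x_2 + x_2**2 + x_1 + x_2 → x_2**2 + x_2
  leading term x_2**2: no divisor's leading term divides it; move x_2**2 to the remainder.
  leading term x_2: no divisor's leading term divides it; move x_2 to the remainder.
  remainder x_2**2 + x_2 ≠ 0; add k_4 = x_2**2 + x_2 to the basis.

The other S-polynomials (S(h_2,k_3), S(h_1,k_4), S(h_2,k_4), S(k_3,k_4)) all reduce to 0 modulo the current basis, so we have a Gröbner basis.
Inter-reduce: drop elements whose leading term is divisible by another's, tail-reduce, and make monic.
Reduced Gröbner basis: {x_1**2 + x_2, x_1*x_2 + x_1, x_2**2 + x_2}.

The two bases agree; hence the ideals are identical.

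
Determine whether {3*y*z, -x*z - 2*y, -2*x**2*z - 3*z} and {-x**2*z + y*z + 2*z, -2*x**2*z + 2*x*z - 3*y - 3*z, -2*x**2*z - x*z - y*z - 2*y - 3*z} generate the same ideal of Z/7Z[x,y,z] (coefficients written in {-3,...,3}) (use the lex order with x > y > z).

Yes, the ideals are equal.

Equality of ideals is decidable: compute both reduced Gröbner bases (unique for the ordering) and check whether they agree.
Buchberger on the first generating set:
f_1 = 3*y*z, LT = y*z.
f_2 = -x*z - 2*y, LT = x*z.
f_3 = -2*x**2*z - 3*z, LT = x**2*z.

S(f_1,f_2): lcm = x*y*z. S = -2*y**2.
  leading term y**2: no divisor's leading term divides it; move -2*y**2 to the remainder.
  remainder -2*y**2 ≠ 0; add g_4 = -2*y**2 to the basis.

S(f_2,f_3): lcm = x**2*z. S = 2*x*y + 2*z.
  leading term x*y: no divisor's leading term divides it; move 2*x*y to the remainder.
  leading term z: no divisor's leading term divides it; move 2*z to the remainder.
  remainder 2*x*y + 2*z ≠ 0; add g_5 = 2*x*y + 2*z to the basis.

S(f_1,g_5): lcm = x*y*z. S = -z**2.
  leading term z**2: no divisor's leading term divides it; move -z**2 to the remainder.
  remainder -z**2 ≠ 0; add g_6 = -z**2 to the basis.

The other S-polynomials (S(f_1,f_3), S(f_1,g_4), S(f_2,g_4), S(f_3,g_4), S(f_2,g_5), S(f_3,g_5), S(g_4,g_5), S(f_1,g_6), S(f_2,g_6), S(f_3,g_6), S(g_4,g_6), S(g_5,g_6)) all reduce to 0 modulo the current basis, so we have a Gröbner basis.
Inter-reduce: drop elements whose leading term is divisible by another's, tail-reduce, and make monic.
Reduced Gröbner basis: {x*y + z, x*z + 2*y, y**2, y*z, z**2}.

Buchberger on the second generating set:
h_1 = -x**2*z + y*z + 2*z, LT = x**2*z.
h_2 = -2*x**2*z + 2*x*z - 3*y - 3*z, LT = x**2*z.
h_3 = -2*x**2*z - x*z - y*z - 2*y - 3*z, LT = x**2*z.

S(h_1,h_2): lcm = x**2*z. S = x*z - y*z + 2*y.
  leading term x*z: no divisor's leading term divides it; move x*z to the remainder.
  leading term y*z: no divisor's leading term divides it; move -y*z to the remainder.
  leading term y: no divisor's leading term divides it; move 2*y to the remainder.
  remainder x*z - y*z + 2*y ≠ 0; add k_4 = x*z - y*z + 2*y to the basis.

S(h_1,h_3): lcm = x**2*z. S = 3*x*z + 2*y*z - y.
  leading term x*z: subtract (3)·k_4 from 3*x*z + 2*y*z - y → -2*y*z
  leading term y*z: no divisor's leading term divides it; move -2*y*z to the remainder.
  remainder -2*y*z ≠ 0; add k_5 = -2*y*z to the basis.

S(h_1,k_4): lcm = x**2*z. S = x*y*z - 2*x*y - y*z - 2*z.
  leading term x*y*z: subtract (y)·k_4 from x*y*z - 2*x*y - y*z - 2*z → -2*x*y + y**2*z - 2*y**2 - y*z - 2*z
  leading term x*y: no divisor's leading term divides it; move -2*x*y to the remainder.
  leading term y**2*z: subtract (3*y)·k_5 from y**2*z - 2*y**2 - y*z - 2*z → -2*y**2 - y*z - 2*z
  leading term y**2: no divisor's leading term divides it; move -2*y**2 to the remainder.
  leading term y*z: subtract (-3)·k_5 from -y*z - 2*z → -2*z
  leading term z: no divisor's leading term divides it; move -2*z to the remainder.
  remainder -2*x*y - 2*y**2 - 2*z ≠ 0; add k_6 = -2*x*y - 2*y**2 - 2*z to the basis.

S(k_4,k_5): lcm = x*y*z. S = -y**2*z + 2*y**2.
  leading term y**2*z: subtract (-3*y)·k_5 from -y**2*z + 2*y**2 → 2*y**2
  leading term y**2: no divisor's leading term divides it; move 2*y**2 to the remainder.
  remainder 2*y**2 ≠ 0; add k_7 = 2*y**2 to the basis.

S(k_4,k_6): lcm = x*y*z. S = -2*y**2*z + 2*y**2 - z**2.
  leading term y**2*z: subtract (y)·k_5 from -2*y**2*z + 2*y**2 - z**2 → 2*y**2 - z**2
  leading term y**2: subtract (1)·k_7 from 2*y**2 - z**2 → -z**2
  leading term z**2: no divisor's leading term divides it; move -z**2 to the remainder.
  remainder -z**2 ≠ 0; add k_8 = -z**2 to the basis.

The other S-polynomials (S(h_2,h_3), S(h_2,k_4), S(h_3,k_4), S(h_1,k_5), S(h_2,k_5), S(h_3,k_5), S(h_1,k_6), S(h_2,k_6), S(h_3,k_6), S(k_5,k_6), S(h_1,k_7), S(h_2,k_7), S(h_3,k_7), S(k_4,k_7), S(k_5,k_7), S(k_6,k_7), S(h_1,k_8), S(h_2,k_8), S(h_3,k_8), S(k_4,k_8), S(k_5,k_8), S(k_6,k_8), S(k_7,k_8)) all reduce to 0 modulo the current basis, so we have a Gröbner basis.
Inter-reduce: drop elements whose leading term is divisible by another's, tail-reduce, and make monic.
Reduced Gröbner basis: {x*y + z, x*z + 2*y, y**2, y*z, z**2}.

These coincide, so the ideals are equal.
The choice of monomial ordering does not affect the verdict — as long as both bases are computed under the same ordering, their equality decides ideal equality.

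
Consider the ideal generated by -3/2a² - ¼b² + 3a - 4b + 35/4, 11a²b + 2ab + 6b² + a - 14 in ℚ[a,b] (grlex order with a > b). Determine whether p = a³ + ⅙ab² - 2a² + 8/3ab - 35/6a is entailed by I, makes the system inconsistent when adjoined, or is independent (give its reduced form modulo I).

First compute the reduced Gröbner basis of I by Buchberger's algorithm.
f_1 = -3/2a² - ¼b² + 3a - 4b + 35/4, LT = a².
f_2 = 11a²b + 2ab + 6b² + a - 14, LT = a²b.

S(f_1,f_2): lcm = a²b. S = ⅙b³ - 24/11ab + 70/33b² - 1/11a - 35/6b + 14/11.
  leading term b³: no divisor's leading term divides it; move ⅙b³ to the remainder.
  leading term ab: no divisor's leading term divides it; move -24/11ab to the remainder.
  leading term b²: no divisor's leading term divides it; move 70/33b² to the remainder.
  leading term a: no divisor's leading term divides it; move -1/11a to the remainder.
  leading term b: no divisor's leading term divides it; move -35/6b to the remainder.
  leading term 1: no divisor's leading term divides it; move 14/11 to the remainder.
  remainder ⅙b³ - 24/11ab + 70/33b² - 1/11a - 35/6b + 14/11 ≠ 0; add h_3 = ⅙b³ - 24/11ab + 70/33b² - 1/11a - 35/6b + 14/11 to the basis.

S(f_1,h_3): leading monomials are coprime, so the S-polynomial reduces to 0 (Buchberger's first criterion).
S(f_2,h_3): lcm = a²b³. S = 144/11a³b - 140/11a²b² + 2/11ab³ + 6/11b⁴ + 6/11a³ + 35a²b + 1/11ab² - 84/11a² - 14/11b².
  leading term a³b: subtract (-96/11ab)·f_1 from 144/11a³b - 140/11a²b² + 2/11ab³ + 6/11b⁴ + 6/11a³ + 35a²b + 1/11ab² - 84/11a² - 14/11b² → -140/11a²b² - 2ab³ + 6/11b⁴ + 6/11a³ + 673/11a²b - 383/11ab² - 84/11a² + 840/11ab - 14/11b²
  leading term a²b²: subtract (280/33b²)·f_1 from -140/11a²b² - 2ab³ + 6/11b⁴ + 6/11a³ + 673/11a²b - 383/11ab² - 84/11a² + 840/11ab - 14/11b² → -2ab³ + 8/3b⁴ + 6/11a³ + 673/11a²b - 663/11ab² + 1120/33b³ - 84/11a² + 840/11ab - 2492/33b²
  leading term ab³: subtract (-12a)·h_3 from -2ab³ + 8/3b⁴ + 6/11a³ + 673/11a²b - 663/11ab² + 1120/33b³ - 84/11a² + 840/11ab - 2492/33b² → 8/3b⁴ + 6/11a³ + 35a²b - 383/11ab² + 1120/33b³ - 96/11a² + 70/11ab - 2492/33b² + 168/11a
  leading term b⁴: subtract (16b)·h_3 from 8/3b⁴ + 6/11a³ + 35a²b - 383/11ab² + 1120/33b³ - 96/11a² + 70/11ab - 2492/33b² + 168/11a → 6/11a³ + 35a²b + 1/11ab² - 96/11a² + 86/11ab + 196/11b² + 168/11a - 224/11b
  leading term a³: subtract (-4/11a)·f_1 from 6/11a³ + 35a²b + 1/11ab² - 96/11a² + 86/11ab + 196/11b² + 168/11a - 224/11b → 35a²b - 84/11a² + 70/11ab + 196/11b² + 203/11a - 224/11b
  leading term a²b: subtract (-70/3b)·f_1 from 35a²b - 84/11a² + 70/11ab + 196/11b² + 203/11a - 224/11b → -35/6b³ - 84/11a² + 840/11ab - 2492/33b² + 203/11a + 12131/66b
  leading term b³: subtract (-35)·h_3 from -35/6b³ - 84/11a² + 840/11ab - 2492/33b² + 203/11a + 12131/66b → -84/11a² - 14/11b² + 168/11a - 224/11b + 490/11
  leading term a²: subtract (56/11)·f_1 from -84/11a² - 14/11b² + 168/11a - 224/11b + 490/11 → 0
  remainder 0.

Every S-polynomial of the final basis reduces to 0, so we have a Gröbner basis.
Inter-reduce: drop elements whose leading term is divisible by another's, tail-reduce, and make monic.
Reduced Gröbner basis: {b³ - 144/11ab + 140/11b² - 6/11a - 35b + 84/11, a² + ⅙b² - 2a + 8/3b - 35/6}.
Label its elements g_1 = b³ - 144/11ab + 140/11b² - 6/11a - 35b + 84/11, g_2 = a² + ⅙b² - 2a + 8/3b - 35/6.

Reduce p = a³ + ⅙ab² - 2a² + 8/3ab - 35/6a modulo G:
  leading term a³: subtract (a)·g_2 from a³ + ⅙ab² - 2a² + 8/3ab - 35/6a → 0
  normal form = 0.
Since the normal form is 0, p ∈ I.

The remainder on division by a Gröbner basis is unique — it is the normal form.

a³ + ⅙ab² - 2a² + 8/3ab - 35/6a lies in I (it reduces to 0).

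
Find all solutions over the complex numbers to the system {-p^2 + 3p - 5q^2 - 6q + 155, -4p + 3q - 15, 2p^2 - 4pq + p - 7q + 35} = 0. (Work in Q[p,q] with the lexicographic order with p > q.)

{(0, 5)}

Compute a lex Gröbner basis by Buchberger's algorithm.
f_1 = -p^2 + 3p - 5q^2 - 6q + 155, LT = p^2.
f_2 = -4p + 3q - 15, LT = p.
f_3 = 2p^2 - 4pq + p - 7q + 35, LT = p^2.

S(f_1,f_2): lcm = p^2. S = 3/4pq - 27/4p + 5q^2 + 6q - 155.
  leading term pq: subtract (-3/16q)·f_2 from 3/4pq - 27/4p + 5q^2 + 6q - 155 → -27/4p + 89/16q^2 + 51/16q - 155
  leading term p: subtract (27/16)·f_2 from -27/4p + 89/16q^2 + 51/16q - 155 → 89/16q^2 - 15/8q - 2075/16
  leading term q^2: no divisor's leading term divides it; move 89/16q^2 to the remainder.
  leading term q: no divisor's leading term divides it; move -15/8q to the remainder.
  leading term 1: no divisor's leading term divides it; move -2075/16 to the remainder.
  remainder 89/16q^2 - 15/8q - 2075/16 ≠ 0; add h_4 = 89/16q^2 - 15/8q - 2075/16 to the basis.

S(f_1,f_3): lcm = p^2. S = 2pq - 7/2p + 5q^2 + 19/2q - 345/2.
  leading term pq: subtract (-1/2q)·f_2 from 2pq - 7/2p + 5q^2 + 19/2q - 345/2 → -7/2p + 13/2q^2 + 2q - 345/2
  leading term p: subtract (7/8)·f_2 from -7/2p + 13/2q^2 + 2q - 345/2 → 13/2q^2 - 5/8q - 1275/8
  leading term q^2: subtract (104/89)·h_4 from 13/2q^2 - 5/8q - 1275/8 → 1115/712q - 5575/712
  leading term q: no divisor's leading term divides it; move 1115/712q to the remainder.
  leading term 1: no divisor's leading term divides it; move -5575/712 to the remainder.
  remainder 1115/712q - 5575/712 ≠ 0; add h_5 = 1115/712q - 5575/712 to the basis.

S(f_2,f_3): lcm = p^2. S = 5/4pq + 13/4p + 7/2q - 35/2.
  leading term pq: subtract (-5/16q)·f_2 from 5/4pq + 13/4p + 7/2q - 35/2 → 13/4p + 15/16q^2 - 19/16q - 35/2
  leading term p: subtract (-13/16)·f_2 from 13/4p + 15/16q^2 - 19/16q - 35/2 → 15/16q^2 + 5/4q - 475/16
  leading term q^2: subtract (15/89)·h_4 from 15/16q^2 + 5/4q - 475/16 → 1115/712q - 5575/712
  leading term q: subtract (1)·h_5 from 1115/712q - 5575/712 → 0
  remainder 0.

S(f_1,h_4): leading monomials are coprime, so the S-polynomial reduces to 0 (Buchberger's first criterion).
S(f_2,h_4): leading monomials are coprime, so the S-polynomial reduces to 0 (Buchberger's first criterion).
S(f_3,h_4): leading monomials are coprime, so the S-polynomial reduces to 0 (Buchberger's first criterion).
S(f_1,h_5): leading monomials are coprime, so the S-polynomial reduces to 0 (Buchberger's first criterion).
S(f_2,h_5): leading monomials are coprime, so the S-polynomial reduces to 0 (Buchberger's first criterion).
S(f_3,h_5): leading monomials are coprime, so the S-polynomial reduces to 0 (Buchberger's first criterion).
S(h_4,h_5): lcm = q^2. S = 415/89q - 2075/89.
  leading term q: subtract (664/223)·h_5 from 415/89q - 2075/89 → 0
  remainder 0.

Every S-polynomial of the final basis reduces to 0, so we have a Gröbner basis.
Inter-reduce: drop elements whose leading term is divisible by another's, tail-reduce, and make monic.
Reduced Gröbner basis: {p, q - 5}.

From the last basis element, q - 5 = 0, so q takes values in {5}. Each choice, substituted upward through the basis, yields the corresponding point(s) of the solution set.
  q = 5: the earlier basis element becomes p = 0, giving p = 0 — point (0, 5).
Each listed point satisfies every original equation (direct substitution).
Zero-dimensionality of the ideal guarantees finitely many solutions over ℂ.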